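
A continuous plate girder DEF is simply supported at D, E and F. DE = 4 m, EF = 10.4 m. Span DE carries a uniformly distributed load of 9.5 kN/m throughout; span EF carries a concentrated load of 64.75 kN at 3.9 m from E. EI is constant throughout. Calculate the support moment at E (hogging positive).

M_E = 97.89 kN·m

Take M_E as the redundant. Released structure: two simple spans DE and EF with a hinge at E.
End slopes at the hinge E, treating each span as simply supported:
  span DE: UDL 9.5: wL³/(24EI) = 25.33/EI
  span EF: point load 64.75 at a = 3.9: Pab(L + b)/(6LEI) = 444.5/EI
  relative rotation θ_0 = (25.33 + 444.5)/EI = 469.9/EI
A unit hogging moment at E produces rotation L₁/(3EI) + L₂/(3EI) = 4.8/EI.
Slope continuity at E: θ_0 = M_E·4.8/EI, so M_E = 469.9/4.8 = 97.89 kN·m (hogging).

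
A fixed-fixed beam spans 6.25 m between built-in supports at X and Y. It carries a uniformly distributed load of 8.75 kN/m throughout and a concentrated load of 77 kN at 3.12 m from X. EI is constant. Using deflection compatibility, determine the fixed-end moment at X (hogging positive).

Release both end moments; the primary structure is a simply-supported span XY with redundants M_X and M_Y.
On the primary (simply-supported) span, the end slopes from the loading are:
  at X: UDL 8.75: wL³/(24EI) = 89.01/EI
  at Y: UDL 8.75: wL³/(24EI) = 89.01/EI
  at X: point load 77 at a = 3.12: Pab(L + b)/(6LEI) = 188.1/EI
  at Y: point load 77 at a = 3.12: Pab(L + a)/(6LEI) = 187.9/EI
  θ_X0 = 277.1/EI,  θ_Y0 = 276.9/EI
Flexibility coefficients: a unit moment at one end gives L/(3EI) there and L/(6EI) at the far end, so f₁₁ = f₂₂ = 2.083/EI and f₁₂ = f₂₁ = 1.042/EI.
Compatibility — zero rotation at each built-in end:
  2.083 M_X + 1.042 M_Y = 277.1
  1.042 M_X + 2.083 M_Y = 276.9
Solving the pair gives M_X = 88.74 kN·m and M_Y = 88.54 kN·m (hogging).

M_X = 88.74 kN·m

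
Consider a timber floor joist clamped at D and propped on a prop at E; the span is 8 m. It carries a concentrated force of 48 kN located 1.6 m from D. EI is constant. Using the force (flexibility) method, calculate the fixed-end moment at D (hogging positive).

M_D = 55.3 kN·m

Choose R_E as the redundant. The primary structure is the cantilever fixed at D.
Free-end deflection of the primary structure under the applied loading (downward +):
  point load 48 at a = 1.6: Pa²(3L − a)/(6EI) = 458.8/EI
Flexibility coefficient — unit upward force at E: δ_{EE} = L³/(3EI) = 170.7/EI.
The prop prevents deflection at E: R_E = δ_0/δ_{EE} = 458.8/170.7 = 2.688 kN.
Moment equilibrium about D: M_D = Σ(load moments about D) − R_E·L = 76.8 − 2.688×8 = 55.3 kN·m.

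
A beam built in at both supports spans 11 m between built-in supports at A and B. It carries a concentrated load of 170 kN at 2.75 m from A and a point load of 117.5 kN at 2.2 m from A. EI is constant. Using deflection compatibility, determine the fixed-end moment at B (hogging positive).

Release both end moments; the primary structure is a simply-supported span AB with redundants M_A and M_B.
Simple-span end rotations at A and B under the given loads:
  at A: point load 170 at a = 2.75: Pab(L + b)/(6LEI) = 1125/EI
  at B: point load 170 at a = 2.75: Pab(L + a)/(6LEI) = 803.5/EI
  at A: point load 117.5 at a = 2.2: Pab(L + b)/(6LEI) = 682.4/EI
  at B: point load 117.5 at a = 2.2: Pab(L + a)/(6LEI) = 455/EI
  θ_A0 = 1807/EI,  θ_B0 = 1258/EI
Flexibility coefficients: a unit moment at one end gives L/(3EI) there and L/(6EI) at the far end, so f₁₁ = f₂₂ = 3.667/EI and f₁₂ = f₂₁ = 1.833/EI.
Compatibility — zero rotation at each built-in end:
  3.667 M_A + 1.833 M_B = 1807
  1.833 M_A + 3.667 M_B = 1258
Solving the pair gives M_A = 428.4 kN·m and M_B = 129 kN·m (hogging).

M_B = 129 kN·m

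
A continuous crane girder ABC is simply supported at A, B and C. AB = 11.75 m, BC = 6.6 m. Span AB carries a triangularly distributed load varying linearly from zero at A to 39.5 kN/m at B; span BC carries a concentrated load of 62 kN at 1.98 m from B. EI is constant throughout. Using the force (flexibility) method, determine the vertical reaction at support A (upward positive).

R_A = 55.31 kN

Release continuity at B by inserting a hinge; the redundant is the internal moment M_B. The primary structure is two simply-supported spans AB and BC.
Discontinuity in slope at B on the released structure — sum the simple-span end rotations:
  span AB: triangular load, peak 39.5: w₀L³/(45EI) = 1424/EI
  span BC: point load 62 at a = 1.98: Pab(L + b)/(6LEI) = 160.7/EI
  relative rotation θ_0 = (1424 + 160.7)/EI = 1585/EI
A unit hogging moment at B produces rotation L₁/(3EI) + L₂/(3EI) = 6.117/EI.
Compatibility: M_B·(L₁+L₂)/(3EI) = θ_0, giving M_B = 259.1 kN·m (hogging).
Span AB, ΣM about A with M_B applied at B: R_B^{AB}·11.75 = 1818 + 259.1, so R_B^{AB} = 176.8 kN and R_A = 232.1 − 176.8 = 55.31 kN.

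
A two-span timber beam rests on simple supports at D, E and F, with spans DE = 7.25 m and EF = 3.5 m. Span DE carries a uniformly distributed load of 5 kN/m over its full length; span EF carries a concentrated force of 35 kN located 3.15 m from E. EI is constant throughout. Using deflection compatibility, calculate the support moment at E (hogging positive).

M_E = 24.13 kN·m

Release continuity at E by inserting a hinge; the redundant is the internal moment M_E. The primary structure is two simply-supported spans DE and EF.
Discontinuity in slope at E on the released structure — sum the simple-span end rotations:
  span DE: UDL 5: wL³/(24EI) = 79.39/EI
  span EF: point load 35 at a = 3.15: Pab(L + b)/(6LEI) = 7.074/EI
  relative rotation θ_0 = (79.39 + 7.074)/EI = 86.47/EI
A unit hogging moment at E produces rotation L₁/(3EI) + L₂/(3EI) = 3.583/EI.
Slope continuity at E: θ_0 = M_E·3.583/EI, so M_E = 86.47/3.583 = 24.13 kN·m (hogging).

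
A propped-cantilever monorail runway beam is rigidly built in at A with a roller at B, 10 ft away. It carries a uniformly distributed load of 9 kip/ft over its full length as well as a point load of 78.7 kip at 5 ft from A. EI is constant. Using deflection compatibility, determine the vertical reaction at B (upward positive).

Release the roller at B. Primary structure: cantilever fixed at A.
Deflection at B on the released cantilever, summing each load's contribution:
  UDL 9: wL⁴/(8EI) = 11250/EI
  point load 78.7 at a = 5: Pa²(3L − a)/(6EI) = 8198/EI
  δ_0 = 19448/EI
Flexibility coefficient — unit upward force at B: δ_{BB} = L³/(3EI) = 333.3/EI.
Compatibility at B: δ_0 − R_B·δ_{BB} = 0, so R_B = 19448/333.3 = 58.34 kip.

R_B = 58.34 kip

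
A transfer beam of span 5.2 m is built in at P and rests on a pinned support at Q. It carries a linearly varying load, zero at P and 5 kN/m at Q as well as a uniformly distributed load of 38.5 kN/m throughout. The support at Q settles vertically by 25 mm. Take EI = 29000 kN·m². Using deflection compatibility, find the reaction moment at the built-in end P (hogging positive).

M_P = 218.5 kN·m

Release the roller at Q. Primary structure: cantilever fixed at P.
Primary-structure tip deflection at Q by superposition:
  triangular load, peak 5 at the free end: 11w₀L⁴/(120EI) = 335.1/EI
  UDL 38.5: wL⁴/(8EI) = 3519/EI
  δ_0 = 3854/EI
Flexibility coefficient — unit upward force at Q: δ_{QQ} = L³/(3EI) = 46.87/EI.
With EI = 29000 kN·m²: δ_0 = 0.13289 m and δ_{QQ} = 0.001616 m/kN.
Compatibility — the beam at Q must follow the support down by 0.025 m: δ_0 − R_Q·δ_{QQ} = 0.025, so R_Q = (0.13289 − 0.025)/0.001616 = 66.76 kN.
Moment equilibrium about P: M_P = Σ(load moments about P) − R_Q·L = 565.6 − 66.76×5.2 = 218.5 kN·m.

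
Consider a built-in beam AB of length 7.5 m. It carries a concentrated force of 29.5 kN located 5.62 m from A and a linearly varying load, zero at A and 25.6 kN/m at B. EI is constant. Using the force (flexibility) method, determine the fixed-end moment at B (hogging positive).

M_B = 103.1 kN·m

Take the two fixed-end moments M_A, M_B as redundants; the released structure is the simple span AB.
Simple-span end rotations at A and B under the given loads:
  at A: point load 29.5 at a = 5.62: Pab(L + b)/(6LEI) = 64.97/EI
  at B: point load 29.5 at a = 5.62: Pab(L + a)/(6LEI) = 90.87/EI
  at A: triangular load, peak 25.6: 7w₀L³/(360EI) = 210/EI
  at B: triangular load, peak 25.6: w₀L³/(45EI) = 240/EI
  θ_A0 = 275/EI,  θ_B0 = 330.9/EI
Flexibility coefficients: a unit moment at one end gives L/(3EI) there and L/(6EI) at the far end, so f₁₁ = f₂₂ = 2.5/EI and f₁₂ = f₂₁ = 1.25/EI.
Compatibility — zero rotation at each built-in end:
  2.5 M_A + 1.25 M_B = 275
  1.25 M_A + 2.5 M_B = 330.9
Solving the pair gives M_A = 58.42 kN·m and M_B = 103.1 kN·m (hogging).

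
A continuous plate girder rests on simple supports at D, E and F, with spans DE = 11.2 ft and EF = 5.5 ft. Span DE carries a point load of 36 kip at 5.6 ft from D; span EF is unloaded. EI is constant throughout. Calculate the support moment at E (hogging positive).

Insert a hinge at E; M_E is the redundant, and each span becomes simply supported.
Discontinuity in slope at E on the released structure — sum the simple-span end rotations:
  span DE: point load 36 at a = 5.6: Pab(L + a)/(6LEI) = 282.2/EI
  relative rotation θ_0 = (282.2 + 0)/EI = 282.2/EI
A unit hogging moment at E produces rotation L₁/(3EI) + L₂/(3EI) = 5.567/EI.
Compatibility: M_E·(L₁+L₂)/(3EI) = θ_0, giving M_E = 50.7 kip·ft (hogging).

M_E = 50.7 kip·ft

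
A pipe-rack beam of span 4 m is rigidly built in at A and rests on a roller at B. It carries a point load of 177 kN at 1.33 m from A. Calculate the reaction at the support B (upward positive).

Remove the prop at B; the released (primary) structure is a cantilever built in at A.
Free-end deflection of the primary structure under the applied loading (downward +):
  point load 177 at a = 1.33: Pa²(3L − a)/(6EI) = 556.8/EI
Tip deflection under a unit load at B: L³/(3EI) = 21.33/EI.
Compatibility at B: δ_0 − R_B·δ_{BB} = 0, so R_B = 556.8/21.33 = 26.1 kN.

R_B = 26.1 kN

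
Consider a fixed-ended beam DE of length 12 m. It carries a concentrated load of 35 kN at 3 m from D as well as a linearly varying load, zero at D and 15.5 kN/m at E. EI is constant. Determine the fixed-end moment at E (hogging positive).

M_E = 131.3 kN·m

Release both end moments; the primary structure is a simply-supported span DE with redundants M_D and M_E.
Simple-span end rotations at D and E under the given loads:
  at D: point load 35 at a = 3: Pab(L + b)/(6LEI) = 275.6/EI
  at E: point load 35 at a = 3: Pab(L + a)/(6LEI) = 196.9/EI
  at D: triangular load, peak 15.5: 7w₀L³/(360EI) = 520.8/EI
  at E: triangular load, peak 15.5: w₀L³/(45EI) = 595.2/EI
  θ_D0 = 796.4/EI,  θ_E0 = 792.1/EI
Flexibility coefficients: a unit moment at one end gives L/(3EI) there and L/(6EI) at the far end, so f₁₁ = f₂₂ = 4/EI and f₁₂ = f₂₁ = 2/EI.
Compatibility — zero rotation at each built-in end:
  4 M_D + 2 M_E = 796.4
  2 M_D + 4 M_E = 792.1
Solving the pair gives M_D = 133.5 kN·m and M_E = 131.3 kN·m (hogging).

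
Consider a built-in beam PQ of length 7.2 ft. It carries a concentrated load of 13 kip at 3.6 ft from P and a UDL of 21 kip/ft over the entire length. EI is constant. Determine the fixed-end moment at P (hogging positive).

M_P = 102.4 kip·ft

Take the two fixed-end moments M_P, M_Q as redundants; the released structure is the simple span PQ.
Simple-span end rotations at P and Q under the given loads:
  at P: point load 13 at a = 3.6: Pab(L + b)/(6LEI) = 42.12/EI
  at Q: point load 13 at a = 3.6: Pab(L + a)/(6LEI) = 42.12/EI
  at P: UDL 21: wL³/(24EI) = 326.6/EI
  at Q: UDL 21: wL³/(24EI) = 326.6/EI
  θ_P0 = 368.7/EI,  θ_Q0 = 368.7/EI
Flexibility coefficients: a unit moment at one end gives L/(3EI) there and L/(6EI) at the far end, so f₁₁ = f₂₂ = 2.4/EI and f₁₂ = f₂₁ = 1.2/EI.
Compatibility — zero rotation at each built-in end:
  2.4 M_P + 1.2 M_Q = 368.7
  1.2 M_P + 2.4 M_Q = 368.7
Solving the pair gives M_P = 102.4 kip·ft and M_Q = 102.4 kip·ft (hogging).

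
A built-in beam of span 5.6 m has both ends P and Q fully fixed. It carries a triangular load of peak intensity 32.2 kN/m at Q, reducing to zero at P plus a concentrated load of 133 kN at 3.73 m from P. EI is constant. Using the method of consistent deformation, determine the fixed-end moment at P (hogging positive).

M_P = 88.98 kN·m

Take the two fixed-end moments M_P, M_Q as redundants; the released structure is the simple span PQ.
On the primary (simply-supported) span, the end slopes from the loading are:
  at P: triangular load, peak 32.2: 7w₀L³/(360EI) = 110/EI
  at Q: triangular load, peak 32.2: w₀L³/(45EI) = 125.7/EI
  at P: point load 133 at a = 3.73: Pab(L + b)/(6LEI) = 206.2/EI
  at Q: point load 133 at a = 3.73: Pab(L + a)/(6LEI) = 257.6/EI
  θ_P0 = 316.2/EI,  θ_Q0 = 383.3/EI
Flexibility coefficients: a unit moment at one end gives L/(3EI) there and L/(6EI) at the far end, so f₁₁ = f₂₂ = 1.867/EI and f₁₂ = f₂₁ = 0.9333/EI.
Compatibility — zero rotation at each built-in end:
  1.867 M_P + 0.9333 M_Q = 316.2
  0.9333 M_P + 1.867 M_Q = 383.3
Solving the pair gives M_P = 88.98 kN·m and M_Q = 160.8 kN·m (hogging).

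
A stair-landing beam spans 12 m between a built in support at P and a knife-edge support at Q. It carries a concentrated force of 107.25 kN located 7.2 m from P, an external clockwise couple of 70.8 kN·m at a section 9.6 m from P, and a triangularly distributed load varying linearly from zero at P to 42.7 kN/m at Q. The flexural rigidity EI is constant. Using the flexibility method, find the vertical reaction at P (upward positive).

R_P = 167.7 kN

Choose R_Q as the redundant. The primary structure is the cantilever fixed at P.
Downward deflection at the released point Q due to the loads:
  point load 107.25 at a = 7.2: Pa²(3L − a)/(6EI) = 26687/EI
  clockwise couple 70.8 at a = 9.6: M₀a(2L − a)/(2EI) = 4894/EI
  triangular load, peak 42.7 at the free end: 11w₀L⁴/(120EI) = 81164/EI
  δ_0 = 112745/EI
Flexibility coefficient — unit upward force at Q: δ_{QQ} = L³/(3EI) = 576/EI.
Compatibility at Q: δ_0 − R_Q·δ_{QQ} = 0, so R_Q = 112745/576 = 195.7 kN.
Vertical equilibrium: R_P = ΣP − R_Q = 363.4 − 195.7 = 167.7 kN.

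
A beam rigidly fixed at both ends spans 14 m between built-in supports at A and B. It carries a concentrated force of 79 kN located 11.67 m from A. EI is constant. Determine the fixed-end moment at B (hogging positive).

Take the two fixed-end moments M_A, M_B as redundants; the released structure is the simple span AB.
End rotations of the released simple span under the applied load (×1/EI):
  at A: point load 79 at a = 11.67: Pab(L + b)/(6LEI) = 417.6/EI
  at B: point load 79 at a = 11.67: Pab(L + a)/(6LEI) = 656.4/EI
  θ_A0 = 417.6/EI,  θ_B0 = 656.4/EI
Flexibility coefficients: a unit moment at one end gives L/(3EI) there and L/(6EI) at the far end, so f₁₁ = f₂₂ = 4.667/EI and f₁₂ = f₂₁ = 2.333/EI.
Compatibility — zero rotation at each built-in end:
  4.667 M_A + 2.333 M_B = 417.6
  2.333 M_A + 4.667 M_B = 656.4
Solving the pair gives M_A = 25.54 kN·m and M_B = 127.9 kN·m (hogging).

M_B = 127.9 kN·m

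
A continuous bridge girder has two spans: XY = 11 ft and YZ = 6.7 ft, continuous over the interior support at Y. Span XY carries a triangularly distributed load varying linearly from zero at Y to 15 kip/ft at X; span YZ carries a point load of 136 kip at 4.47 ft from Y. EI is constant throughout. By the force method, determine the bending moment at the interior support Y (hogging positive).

Insert a hinge at Y; M_Y is the redundant, and each span becomes simply supported.
Discontinuity in slope at Y on the released structure — sum the simple-span end rotations:
  span XY: triangular load, peak 15: 7w₀L³/(360EI) = 388.2/EI
  span YZ: point load 136 at a = 4.47: Pab(L + b)/(6LEI) = 301.1/EI
  relative rotation θ_0 = (388.2 + 301.1)/EI = 689.4/EI
A unit hogging moment at Y produces rotation L₁/(3EI) + L₂/(3EI) = 5.9/EI.
Slope continuity at Y: θ_0 = M_Y·5.9/EI, so M_Y = 689.4/5.9 = 116.8 kip·ft (hogging).

M_Y = 116.8 kip·ft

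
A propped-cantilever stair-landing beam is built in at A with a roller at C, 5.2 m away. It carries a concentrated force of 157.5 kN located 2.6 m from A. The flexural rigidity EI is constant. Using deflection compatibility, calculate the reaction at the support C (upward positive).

Choose R_C as the redundant. The primary structure is the cantilever fixed at A.
Deflection at C on the released cantilever, summing each load's contribution:
  point load 157.5 at a = 2.6: Pa²(3L − a)/(6EI) = 2307/EI
Flexibility coefficient — unit upward force at C: δ_{CC} = L³/(3EI) = 46.87/EI.
Compatibility at C: δ_0 − R_C·δ_{CC} = 0, so R_C = 2307/46.87 = 49.22 kN.

R_C = 49.22 kN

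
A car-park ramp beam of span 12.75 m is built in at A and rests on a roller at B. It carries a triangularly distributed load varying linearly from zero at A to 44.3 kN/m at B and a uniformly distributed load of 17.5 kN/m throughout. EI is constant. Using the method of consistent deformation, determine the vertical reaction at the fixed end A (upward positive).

R_A = 266.5 kN

Release the roller at B. Primary structure: cantilever fixed at A.
Primary-structure tip deflection at B by superposition:
  triangular load, peak 44.3 at the free end: 11w₀L⁴/(120EI) = 107314/EI
  UDL 17.5: wL⁴/(8EI) = 57808/EI
  δ_0 = 165122/EI
Tip deflection under a unit load at B: L³/(3EI) = 690.9/EI.
The prop prevents deflection at B: R_B = δ_0/δ_{BB} = 165122/690.9 = 239 kN.
Vertical equilibrium: R_A = ΣP − R_B = 505.5 − 239 = 266.5 kN.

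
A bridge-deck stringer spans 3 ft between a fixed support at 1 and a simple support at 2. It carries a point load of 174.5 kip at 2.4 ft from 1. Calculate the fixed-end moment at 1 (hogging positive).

Take the reaction at 2 as the redundant and release it; the primary structure is a cantilever fixed at 1.
Free-end deflection of the primary structure under the applied loading (downward +):
  point load 174.5 at a = 2.4: Pa²(3L − a)/(6EI) = 1106/EI
Flexibility coefficient — unit upward force at 2: δ_{22} = L³/(3EI) = 9/EI.
Compatibility at 2: δ_0 − R_2·δ_{22} = 0, so R_2 = 1106/9 = 122.8 kip.
Moment equilibrium about 1: M_1 = Σ(load moments about 1) − R_2·L = 418.8 − 122.8×3 = 50.26 kip·ft.

M_1 = 50.26 kip·ft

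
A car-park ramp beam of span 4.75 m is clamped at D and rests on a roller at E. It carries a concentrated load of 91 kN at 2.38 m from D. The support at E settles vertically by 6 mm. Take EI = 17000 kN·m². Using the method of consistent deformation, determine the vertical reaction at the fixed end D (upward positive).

Take the reaction at E as the redundant and release it; the primary structure is a cantilever fixed at D.
Primary-structure tip deflection at E by superposition:
  point load 91 at a = 2.38: Pa²(3L − a)/(6EI) = 1020/EI
Flexibility coefficient — unit upward force at E: δ_{EE} = L³/(3EI) = 35.72/EI.
With EI = 17000 kN·m²: δ_0 = 0.059985 m and δ_{EE} = 0.002101 m/kN.
Compatibility — the beam at E must follow the support down by 0.006 m: δ_0 − R_E·δ_{EE} = 0.006, so R_E = (0.059985 − 0.006)/0.002101 = 25.69 kN.
Vertical equilibrium: R_D = ΣP − R_E = 91 − 25.69 = 65.31 kN.

R_D = 65.31 kN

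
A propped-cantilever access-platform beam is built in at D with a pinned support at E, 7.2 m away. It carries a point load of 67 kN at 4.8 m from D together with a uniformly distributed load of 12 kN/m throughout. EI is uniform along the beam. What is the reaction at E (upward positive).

Take the reaction at E as the redundant and release it; the primary structure is a cantilever fixed at D.
Primary-structure tip deflection at E by superposition:
  point load 67 at a = 4.8: Pa²(3L − a)/(6EI) = 4322/EI
  UDL 12: wL⁴/(8EI) = 4031/EI
  δ_0 = 8353/EI
Tip deflection under a unit load at E: L³/(3EI) = 124.4/EI.
Compatibility at E: δ_0 − R_E·δ_{EE} = 0, so R_E = 8353/124.4 = 67.14 kN.

R_E = 67.14 kN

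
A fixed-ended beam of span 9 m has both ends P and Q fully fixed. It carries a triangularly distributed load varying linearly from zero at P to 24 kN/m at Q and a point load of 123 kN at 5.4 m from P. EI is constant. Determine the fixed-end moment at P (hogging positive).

M_P = 171.1 kN·m

Take the two fixed-end moments M_P, M_Q as redundants; the released structure is the simple span PQ.
On the primary (simply-supported) span, the end slopes from the loading are:
  at P: triangular load, peak 24: 7w₀L³/(360EI) = 340.2/EI
  at Q: triangular load, peak 24: w₀L³/(45EI) = 388.8/EI
  at P: point load 123 at a = 5.4: Pab(L + b)/(6LEI) = 557.9/EI
  at Q: point load 123 at a = 5.4: Pab(L + a)/(6LEI) = 637.6/EI
  θ_P0 = 898.1/EI,  θ_Q0 = 1026/EI
Flexibility coefficients: a unit moment at one end gives L/(3EI) there and L/(6EI) at the far end, so f₁₁ = f₂₂ = 3/EI and f₁₂ = f₂₁ = 1.5/EI.
Compatibility — zero rotation at each built-in end:
  3 M_P + 1.5 M_Q = 898.1
  1.5 M_P + 3 M_Q = 1026
Solving the pair gives M_P = 171.1 kN·m and M_Q = 256.6 kN·m (hogging).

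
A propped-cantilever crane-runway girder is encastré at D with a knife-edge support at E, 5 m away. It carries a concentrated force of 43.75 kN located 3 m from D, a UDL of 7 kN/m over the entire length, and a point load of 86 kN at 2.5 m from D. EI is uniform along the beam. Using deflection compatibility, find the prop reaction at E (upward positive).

R_E = 58.9 kN

Choose R_E as the redundant. The primary structure is the cantilever fixed at D.
Free-end deflection of the primary structure under the applied loading (downward +):
  point load 43.75 at a = 3: Pa²(3L − a)/(6EI) = 787.5/EI
  UDL 7: wL⁴/(8EI) = 546.9/EI
  point load 86 at a = 2.5: Pa²(3L − a)/(6EI) = 1120/EI
  δ_0 = 2454/EI
Flexibility coefficient — unit upward force at E: δ_{EE} = L³/(3EI) = 41.67/EI.
Compatibility at E: δ_0 − R_E·δ_{EE} = 0, so R_E = 2454/41.67 = 58.9 kN.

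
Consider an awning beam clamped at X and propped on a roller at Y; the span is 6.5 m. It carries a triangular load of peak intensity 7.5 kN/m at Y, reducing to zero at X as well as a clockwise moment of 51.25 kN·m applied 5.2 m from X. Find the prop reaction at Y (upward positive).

Choose R_Y as the redundant. The primary structure is the cantilever fixed at X.
Deflection at Y on the released cantilever, summing each load's contribution:
  triangular load, peak 7.5 at the free end: 11w₀L⁴/(120EI) = 1227/EI
  clockwise couple 51.25 at a = 5.2: M₀a(2L − a)/(2EI) = 1039/EI
  δ_0 = 2267/EI
Tip deflection under a unit load at Y: L³/(3EI) = 91.54/EI.
Compatibility at Y: δ_0 − R_Y·δ_{YY} = 0, so R_Y = 2267/91.54 = 24.76 kN.

R_Y = 24.76 kN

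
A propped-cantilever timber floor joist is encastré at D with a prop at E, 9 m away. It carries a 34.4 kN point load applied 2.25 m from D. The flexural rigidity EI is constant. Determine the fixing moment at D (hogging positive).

Remove the prop at E; the released (primary) structure is a cantilever built in at D.
Free-end deflection of the primary structure under the applied loading (downward +):
  point load 34.4 at a = 2.25: Pa²(3L − a)/(6EI) = 718.4/EI
Tip deflection under a unit load at E: L³/(3EI) = 243/EI.
Compatibility at E: δ_0 − R_E·δ_{EE} = 0, so R_E = 718.4/243 = 2.956 kN.
Moment equilibrium about D: M_D = Σ(load moments about D) − R_E·L = 77.4 − 2.956×9 = 50.79 kN·m.

M_D = 50.79 kN·m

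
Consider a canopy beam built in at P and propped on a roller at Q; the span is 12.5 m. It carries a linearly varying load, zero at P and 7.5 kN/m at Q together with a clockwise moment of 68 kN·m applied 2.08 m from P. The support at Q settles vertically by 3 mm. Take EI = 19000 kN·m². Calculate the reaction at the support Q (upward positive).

R_Q = 28.18 kN

Take the reaction at Q as the redundant and release it; the primary structure is a cantilever fixed at P.
Free-end deflection of the primary structure under the applied loading (downward +):
  triangular load, peak 7.5 at the free end: 11w₀L⁴/(120EI) = 16785/EI
  clockwise couple 68 at a = 2.08: M₀a(2L − a)/(2EI) = 1621/EI
  δ_0 = 18406/EI
Tip deflection under a unit load at Q: L³/(3EI) = 651/EI.
With EI = 19000 kN·m²: δ_0 = 0.96871 m and δ_{QQ} = 0.034265 m/kN.
Compatibility — the beam at Q must follow the support down by 0.003 m: δ_0 − R_Q·δ_{QQ} = 0.003, so R_Q = (0.96871 − 0.003)/0.034265 = 28.18 kN.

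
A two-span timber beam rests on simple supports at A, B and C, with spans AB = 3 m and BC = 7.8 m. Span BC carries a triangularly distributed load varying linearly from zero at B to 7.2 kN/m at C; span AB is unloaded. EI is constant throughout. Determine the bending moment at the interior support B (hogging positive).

Insert a hinge at B; M_B is the redundant, and each span becomes simply supported.
Rotations at B on the released spans (each span's end-slope, ×1/EI):
  span BC: triangular load, peak 7.2: 7w₀L³/(360EI) = 66.44/EI
  relative rotation θ_0 = (0 + 66.44)/EI = 66.44/EI
A unit hogging moment at B produces rotation L₁/(3EI) + L₂/(3EI) = 3.6/EI.
Compatibility: M_B·(L₁+L₂)/(3EI) = θ_0, giving M_B = 18.45 kN·m (hogging).

M_B = 18.45 kN·m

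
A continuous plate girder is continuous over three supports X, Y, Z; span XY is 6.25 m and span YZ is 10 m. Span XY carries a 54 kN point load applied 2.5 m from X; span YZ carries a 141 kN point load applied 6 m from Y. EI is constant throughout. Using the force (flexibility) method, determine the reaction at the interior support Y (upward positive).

R_Y = 121.6 kN

Release continuity at Y by inserting a hinge; the redundant is the internal moment M_Y. The primary structure is two simply-supported spans XY and YZ.
Discontinuity in slope at Y on the released structure — sum the simple-span end rotations:
  span XY: point load 54 at a = 2.5: Pab(L + a)/(6LEI) = 118.1/EI
  span YZ: point load 141 at a = 6: Pab(L + b)/(6LEI) = 789.6/EI
  relative rotation θ_0 = (118.1 + 789.6)/EI = 907.7/EI
A unit hogging moment at Y produces rotation L₁/(3EI) + L₂/(3EI) = 5.417/EI.
Compatibility: M_Y·(L₁+L₂)/(3EI) = θ_0, giving M_Y = 167.6 kN·m (hogging).
Span XY, ΣM about X with M_Y applied at Y: R_Y^{XY}·6.25 = 135 + 167.6, so R_Y^{XY} = 48.41 kN and R_X = 54 − 48.41 = 5.587 kN.
Span YZ, ΣM about Z: R_Y^{YZ}·10 = 564 + 167.6, so R_Y^{YZ} = 73.16 kN and R_Z = 141 − 73.16 = 67.84 kN.
R_Y = 48.41 + 73.16 = 121.6 kN.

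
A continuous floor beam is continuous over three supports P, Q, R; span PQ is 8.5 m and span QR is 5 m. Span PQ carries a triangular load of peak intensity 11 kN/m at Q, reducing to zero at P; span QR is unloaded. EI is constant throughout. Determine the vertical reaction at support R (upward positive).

Release continuity at Q by inserting a hinge; the redundant is the internal moment M_Q. The primary structure is two simply-supported spans PQ and QR.
Discontinuity in slope at Q on the released structure — sum the simple-span end rotations:
  span PQ: triangular load, peak 11: w₀L³/(45EI) = 150.1/EI
  relative rotation θ_0 = (150.1 + 0)/EI = 150.1/EI
A unit hogging moment at Q produces rotation L₁/(3EI) + L₂/(3EI) = 4.5/EI.
Compatibility: M_Q·(L₁+L₂)/(3EI) = θ_0, giving M_Q = 33.36 kN·m (hogging).
Span QR, ΣM about R: R_Q^{QR}·5 = 0 + 33.36, so R_Q^{QR} = 6.672 kN and R_R = 0 − 6.672 = -6.672 kN.

R_R = -6.672 kN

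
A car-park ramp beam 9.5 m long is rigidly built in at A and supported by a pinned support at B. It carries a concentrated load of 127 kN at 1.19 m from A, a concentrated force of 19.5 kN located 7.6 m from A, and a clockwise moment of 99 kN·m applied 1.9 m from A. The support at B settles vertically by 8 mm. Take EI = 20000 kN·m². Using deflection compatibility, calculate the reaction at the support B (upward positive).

Release the roller at B. Primary structure: cantilever fixed at A.
Primary-structure tip deflection at B by superposition:
  point load 127 at a = 1.19: Pa²(3L − a)/(6EI) = 818.6/EI
  point load 19.5 at a = 7.6: Pa²(3L − a)/(6EI) = 3923/EI
  clockwise couple 99 at a = 1.9: M₀a(2L − a)/(2EI) = 1608/EI
  δ_0 = 6350/EI
Tip deflection under a unit load at B: L³/(3EI) = 285.8/EI.
With EI = 20000 kN·m²: δ_0 = 0.31751 m and δ_{BB} = 0.01429 m/kN.
Compatibility — the beam at B must follow the support down by 0.008 m: δ_0 − R_B·δ_{BB} = 0.008, so R_B = (0.31751 − 0.008)/0.01429 = 21.66 kN.

R_B = 21.66 kN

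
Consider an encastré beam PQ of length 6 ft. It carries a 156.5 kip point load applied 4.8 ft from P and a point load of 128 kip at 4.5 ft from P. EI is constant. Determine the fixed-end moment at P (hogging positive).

Release both end moments; the primary structure is a simply-supported span PQ with redundants M_P and M_Q.
End rotations of the released simple span under the applied load (×1/EI):
  at P: point load 156.5 at a = 4.8: Pab(L + b)/(6LEI) = 180.3/EI
  at Q: point load 156.5 at a = 4.8: Pab(L + a)/(6LEI) = 270.4/EI
  at P: point load 128 at a = 4.5: Pab(L + b)/(6LEI) = 180/EI
  at Q: point load 128 at a = 4.5: Pab(L + a)/(6LEI) = 252/EI
  θ_P0 = 360.3/EI,  θ_Q0 = 522.4/EI
Flexibility coefficients: a unit moment at one end gives L/(3EI) there and L/(6EI) at the far end, so f₁₁ = f₂₂ = 2/EI and f₁₂ = f₂₁ = 1/EI.
Compatibility — zero rotation at each built-in end:
  2 M_P + 1 M_Q = 360.3
  1 M_P + 2 M_Q = 522.4
Solving the pair gives M_P = 66.05 kip·ft and M_Q = 228.2 kip·ft (hogging).

M_P = 66.05 kip·ft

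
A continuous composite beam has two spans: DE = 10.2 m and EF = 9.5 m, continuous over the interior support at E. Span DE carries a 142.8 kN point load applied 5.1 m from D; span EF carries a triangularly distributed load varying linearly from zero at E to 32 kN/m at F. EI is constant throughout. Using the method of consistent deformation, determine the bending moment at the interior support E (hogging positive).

M_E = 222.6 kN·m

Take M_E as the redundant. Released structure: two simple spans DE and EF with a hinge at E.
Discontinuity in slope at E on the released structure — sum the simple-span end rotations:
  span DE: point load 142.8 at a = 5.1: Pab(L + a)/(6LEI) = 928.6/EI
  span EF: triangular load, peak 32: 7w₀L³/(360EI) = 533.5/EI
  relative rotation θ_0 = (928.6 + 533.5)/EI = 1462/EI
A unit hogging moment at E produces rotation L₁/(3EI) + L₂/(3EI) = 6.567/EI.
Slope continuity at E: θ_0 = M_E·6.567/EI, so M_E = 1462/6.567 = 222.6 kN·m (hogging).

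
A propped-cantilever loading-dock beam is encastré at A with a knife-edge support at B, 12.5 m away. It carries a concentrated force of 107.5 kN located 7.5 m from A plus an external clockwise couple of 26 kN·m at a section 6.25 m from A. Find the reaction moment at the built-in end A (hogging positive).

M_A = 222.5 kN·m

Choose R_B as the redundant. The primary structure is the cantilever fixed at A.
Downward deflection at the released point B due to the loads:
  point load 107.5 at a = 7.5: Pa²(3L − a)/(6EI) = 30234/EI
  clockwise couple 26 at a = 6.25: M₀a(2L − a)/(2EI) = 1523/EI
  δ_0 = 31758/EI
Flexibility coefficient — unit upward force at B: δ_{BB} = L³/(3EI) = 651/EI.
Compatibility at B: δ_0 − R_B·δ_{BB} = 0, so R_B = 31758/651 = 48.78 kN.
Moment equilibrium about A: M_A = Σ(load moments about A) − R_B·L = 832.2 − 48.78×12.5 = 222.5 kN·m.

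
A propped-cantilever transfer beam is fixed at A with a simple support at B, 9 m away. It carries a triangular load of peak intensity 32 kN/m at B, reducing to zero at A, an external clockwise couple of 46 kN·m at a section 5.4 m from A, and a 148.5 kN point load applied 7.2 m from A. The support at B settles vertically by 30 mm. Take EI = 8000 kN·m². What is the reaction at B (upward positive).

R_B = 189.2 kN

Release the roller at B. Primary structure: cantilever fixed at A.
Downward deflection at the released point B due to the loads:
  triangular load, peak 32 at the free end: 11w₀L⁴/(120EI) = 19246/EI
  clockwise couple 46 at a = 5.4: M₀a(2L − a)/(2EI) = 1565/EI
  point load 148.5 at a = 7.2: Pa²(3L − a)/(6EI) = 25404/EI
  δ_0 = 46215/EI
Flexibility coefficient — unit upward force at B: δ_{BB} = L³/(3EI) = 243/EI.
With EI = 8000 kN·m²: δ_0 = 5.7768 m and δ_{BB} = 0.030375 m/kN.
Compatibility — the beam at B must follow the support down by 0.03 m: δ_0 − R_B·δ_{BB} = 0.03, so R_B = (5.7768 − 0.03)/0.030375 = 189.2 kN.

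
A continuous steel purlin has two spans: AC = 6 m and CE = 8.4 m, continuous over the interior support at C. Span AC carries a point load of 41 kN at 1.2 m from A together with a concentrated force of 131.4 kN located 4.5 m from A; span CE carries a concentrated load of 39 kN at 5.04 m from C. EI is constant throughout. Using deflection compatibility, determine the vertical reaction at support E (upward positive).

R_E = 11.99 kN

Take M_C as the redundant. Released structure: two simple spans AC and CE with a hinge at C.
End slopes at the hinge C, treating each span as simply supported:
  span AC: point load 41 at a = 1.2: Pab(L + a)/(6LEI) = 47.23/EI
  span AC: point load 131.4 at a = 4.5: Pab(L + a)/(6LEI) = 258.7/EI
  span CE: point load 39 at a = 5.04: Pab(L + b)/(6LEI) = 154.1/EI
  relative rotation θ_0 = (305.9 + 154.1)/EI = 460/EI
A unit hogging moment at C produces rotation L₁/(3EI) + L₂/(3EI) = 4.8/EI.
Slope continuity at C: θ_0 = M_C·4.8/EI, so M_C = 460/4.8 = 95.84 kN·m (hogging).
Span CE, ΣM about E: R_C^{CE}·8.4 = 131 + 95.84, so R_C^{CE} = 27.01 kN and R_E = 39 − 27.01 = 11.99 kN.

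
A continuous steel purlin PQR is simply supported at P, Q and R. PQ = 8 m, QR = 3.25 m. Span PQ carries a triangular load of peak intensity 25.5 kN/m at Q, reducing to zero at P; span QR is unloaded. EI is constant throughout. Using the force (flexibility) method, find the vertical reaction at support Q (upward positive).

R_Q = 101.5 kN

Take M_Q as the redundant. Released structure: two simple spans PQ and QR with a hinge at Q.
Rotations at Q on the released spans (each span's end-slope, ×1/EI):
  span PQ: triangular load, peak 25.5: w₀L³/(45EI) = 290.1/EI
  relative rotation θ_0 = (290.1 + 0)/EI = 290.1/EI
A unit hogging moment at Q produces rotation L₁/(3EI) + L₂/(3EI) = 3.75/EI.
Compatibility: M_Q·(L₁+L₂)/(3EI) = θ_0, giving M_Q = 77.37 kN·m (hogging).
Span PQ, ΣM about P with M_Q applied at Q: R_Q^{PQ}·8 = 544 + 77.37, so R_Q^{PQ} = 77.67 kN and R_P = 102 − 77.67 = 24.33 kN.
Span QR, ΣM about R: R_Q^{QR}·3.25 = 0 + 77.37, so R_Q^{QR} = 23.81 kN and R_R = 0 − 23.81 = -23.81 kN.
R_Q = 77.67 + 23.81 = 101.5 kN.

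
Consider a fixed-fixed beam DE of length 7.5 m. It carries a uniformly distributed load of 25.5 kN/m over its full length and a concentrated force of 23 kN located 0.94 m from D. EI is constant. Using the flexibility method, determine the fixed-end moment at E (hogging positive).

Release both end moments; the primary structure is a simply-supported span DE with redundants M_D and M_E.
On the primary (simply-supported) span, the end slopes from the loading are:
  at D: UDL 25.5: wL³/(24EI) = 448.2/EI
  at E: UDL 25.5: wL³/(24EI) = 448.2/EI
  at D: point load 23 at a = 0.94: Pab(L + b)/(6LEI) = 44.31/EI
  at E: point load 23 at a = 0.94: Pab(L + a)/(6LEI) = 26.6/EI
  θ_D0 = 492.6/EI,  θ_E0 = 474.8/EI
Flexibility coefficients: a unit moment at one end gives L/(3EI) there and L/(6EI) at the far end, so f₁₁ = f₂₂ = 2.5/EI and f₁₂ = f₂₁ = 1.25/EI.
Compatibility — zero rotation at each built-in end:
  2.5 M_D + 1.25 M_E = 492.6
  1.25 M_D + 2.5 M_E = 474.8
Solving the pair gives M_D = 136.1 kN·m and M_E = 121.9 kN·m (hogging).

M_E = 121.9 kN·m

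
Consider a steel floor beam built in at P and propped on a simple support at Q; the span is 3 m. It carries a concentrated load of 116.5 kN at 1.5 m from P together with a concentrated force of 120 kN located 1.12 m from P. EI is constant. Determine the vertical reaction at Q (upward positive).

Release the roller at Q. Primary structure: cantilever fixed at P.
Free-end deflection of the primary structure under the applied loading (downward +):
  point load 116.5 at a = 1.5: Pa²(3L − a)/(6EI) = 327.7/EI
  point load 120 at a = 1.12: Pa²(3L − a)/(6EI) = 197.7/EI
  δ_0 = 525.3/EI
Flexibility coefficient — unit upward force at Q: δ_{QQ} = L³/(3EI) = 9/EI.
The prop prevents deflection at Q: R_Q = δ_0/δ_{QQ} = 525.3/9 = 58.37 kN.

R_Q = 58.37 kN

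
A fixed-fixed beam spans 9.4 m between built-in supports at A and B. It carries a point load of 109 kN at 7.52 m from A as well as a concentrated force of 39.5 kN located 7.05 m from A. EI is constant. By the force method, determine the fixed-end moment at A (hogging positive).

Take the two fixed-end moments M_A, M_B as redundants; the released structure is the simple span AB.
Simple-span end rotations at A and B under the given loads:
  at A: point load 109 at a = 7.52: Pab(L + b)/(6LEI) = 308.2/EI
  at B: point load 109 at a = 7.52: Pab(L + a)/(6LEI) = 462.3/EI
  at A: point load 39.5 at a = 7.05: Pab(L + b)/(6LEI) = 136.3/EI
  at B: point load 39.5 at a = 7.05: Pab(L + a)/(6LEI) = 190.9/EI
  θ_A0 = 444.5/EI,  θ_B0 = 653.2/EI
Flexibility coefficients: a unit moment at one end gives L/(3EI) there and L/(6EI) at the far end, so f₁₁ = f₂₂ = 3.133/EI and f₁₂ = f₂₁ = 1.567/EI.
Compatibility — zero rotation at each built-in end:
  3.133 M_A + 1.567 M_B = 444.5
  1.567 M_A + 3.133 M_B = 653.2
Solving the pair gives M_A = 50.19 kN·m and M_B = 183.4 kN·m (hogging).

M_A = 50.19 kN·m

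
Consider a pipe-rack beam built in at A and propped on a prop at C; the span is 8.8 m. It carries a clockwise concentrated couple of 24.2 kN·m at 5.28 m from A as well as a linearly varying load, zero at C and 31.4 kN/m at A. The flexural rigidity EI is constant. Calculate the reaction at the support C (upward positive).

Take the reaction at C as the redundant and release it; the primary structure is a cantilever fixed at A.
Downward deflection at the released point C due to the loads:
  clockwise couple 24.2 at a = 5.28: M₀a(2L − a)/(2EI) = 787.1/EI
  triangular load, peak 31.4 at the fixed end: w₀L⁴/(30EI) = 6277/EI
  δ_0 = 7064/EI
Tip deflection under a unit load at C: L³/(3EI) = 227.2/EI.
Compatibility at C: δ_0 − R_C·δ_{CC} = 0, so R_C = 7064/227.2 = 31.1 kN.

R_C = 31.1 kN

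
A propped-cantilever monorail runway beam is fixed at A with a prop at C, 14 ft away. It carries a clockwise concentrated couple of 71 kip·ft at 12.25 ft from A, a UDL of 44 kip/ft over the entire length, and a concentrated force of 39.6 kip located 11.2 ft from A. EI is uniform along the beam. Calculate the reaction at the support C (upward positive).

R_C = 266.4 kip

Remove the prop at C; the released (primary) structure is a cantilever built in at A.
Primary-structure tip deflection at C by superposition:
  clockwise couple 71 at a = 12.25: M₀a(2L − a)/(2EI) = 6849/EI
  UDL 44: wL⁴/(8EI) = 211288/EI
  point load 39.6 at a = 11.2: Pa²(3L − a)/(6EI) = 25499/EI
  δ_0 = 243637/EI
Tip deflection under a unit load at C: L³/(3EI) = 914.7/EI.
Compatibility at C: δ_0 − R_C·δ_{CC} = 0, so R_C = 243637/914.7 = 266.4 kip.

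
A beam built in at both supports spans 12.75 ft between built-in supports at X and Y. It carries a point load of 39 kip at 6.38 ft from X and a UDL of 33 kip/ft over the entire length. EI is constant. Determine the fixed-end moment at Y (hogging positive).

Take the two fixed-end moments M_X, M_Y as redundants; the released structure is the simple span XY.
End rotations of the released simple span under the applied load (×1/EI):
  at X: point load 39 at a = 6.38: Pab(L + b)/(6LEI) = 396.1/EI
  at Y: point load 39 at a = 6.38: Pab(L + a)/(6LEI) = 396.3/EI
  at X: UDL 33: wL³/(24EI) = 2850/EI
  at Y: UDL 33: wL³/(24EI) = 2850/EI
  θ_X0 = 3246/EI,  θ_Y0 = 3246/EI
Flexibility coefficients: a unit moment at one end gives L/(3EI) there and L/(6EI) at the far end, so f₁₁ = f₂₂ = 4.25/EI and f₁₂ = f₂₁ = 2.125/EI.
Compatibility — zero rotation at each built-in end:
  4.25 M_X + 2.125 M_Y = 3246
  2.125 M_X + 4.25 M_Y = 3246
Solving the pair gives M_X = 509.2 kip·ft and M_Y = 509.3 kip·ft (hogging).

M_Y = 509.3 kip·ft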